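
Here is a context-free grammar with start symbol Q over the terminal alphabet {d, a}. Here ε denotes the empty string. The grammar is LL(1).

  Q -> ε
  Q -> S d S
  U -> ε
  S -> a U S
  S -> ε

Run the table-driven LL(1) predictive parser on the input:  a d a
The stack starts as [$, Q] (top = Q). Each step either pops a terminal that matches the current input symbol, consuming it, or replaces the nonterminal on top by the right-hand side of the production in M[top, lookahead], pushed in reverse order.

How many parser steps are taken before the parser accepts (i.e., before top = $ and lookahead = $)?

      Stack        Input    Action
   1  $ Q          a d a $  expand Q -> S d S
   2  $ S d S      a d a $  expand S -> a U S
   3  $ S d S U a  a d a $  match a
   4  $ S d S U    d a $    expand U -> ε
   5  $ S d S      d a $    expand S -> ε
   6  $ S d        d a $    match d
   7  $ S          a $      expand S -> a U S
   8  $ S U a      a $      match a
   9  $ S U        $        expand U -> ε
  10  $ S          $        expand S -> ε
Accept reached after 10 steps.

10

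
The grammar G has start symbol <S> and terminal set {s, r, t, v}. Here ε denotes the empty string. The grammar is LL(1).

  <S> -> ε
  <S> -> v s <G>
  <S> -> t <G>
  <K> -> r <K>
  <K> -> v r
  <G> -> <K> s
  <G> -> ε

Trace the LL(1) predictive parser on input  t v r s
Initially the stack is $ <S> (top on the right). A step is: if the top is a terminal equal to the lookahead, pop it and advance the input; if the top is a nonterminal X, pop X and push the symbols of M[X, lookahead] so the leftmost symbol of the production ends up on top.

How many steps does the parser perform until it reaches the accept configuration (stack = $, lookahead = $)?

     Stack    Input      Action
  1  $ <S>    t v r s $  expand <S> -> t <G>
  2  $ <G> t  t v r s $  match t
  3  $ <G>    v r s $    expand <G> -> <K> s
  4  $ s <K>  v r s $    expand <K> -> v r
  5  $ s r v  v r s $    match v
  6  $ s r    r s $      match r
  7  $ s      s $        match s
Accept reached after 7 steps.

7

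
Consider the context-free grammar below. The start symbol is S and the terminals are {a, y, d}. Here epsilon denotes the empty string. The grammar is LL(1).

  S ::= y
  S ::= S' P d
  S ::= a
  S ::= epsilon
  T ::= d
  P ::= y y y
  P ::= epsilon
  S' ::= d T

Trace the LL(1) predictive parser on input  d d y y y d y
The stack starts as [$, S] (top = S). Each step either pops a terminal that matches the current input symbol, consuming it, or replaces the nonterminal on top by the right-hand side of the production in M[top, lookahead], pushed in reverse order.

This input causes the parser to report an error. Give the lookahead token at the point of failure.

y

      Stack      Input            Action
   1  $ S        d d y y y d y $  expand S ::= S' P d
   2  $ d P S'   d d y y y d y $  expand S' ::= d T
   3  $ d P T d  d d y y y d y $  match d
   4  $ d P T    d y y y d y $    expand T ::= d
   5  $ d P d    d y y y d y $    match d
   6  $ d P      y y y d y $      expand P ::= y y y
   7  $ d y y y  y y y d y $      match y
   8  $ d y y    y y d y $        match y
   9  $ d y      y d y $          match y
  10  $ d        d y $            match d
  11  $          y $              error: stack empty but input remains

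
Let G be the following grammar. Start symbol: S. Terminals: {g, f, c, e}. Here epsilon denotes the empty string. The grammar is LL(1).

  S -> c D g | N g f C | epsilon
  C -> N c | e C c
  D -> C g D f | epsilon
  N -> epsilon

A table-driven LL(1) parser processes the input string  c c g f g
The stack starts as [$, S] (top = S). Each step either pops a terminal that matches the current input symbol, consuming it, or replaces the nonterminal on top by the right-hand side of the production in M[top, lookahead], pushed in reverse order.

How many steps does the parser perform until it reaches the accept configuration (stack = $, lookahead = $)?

      Stack          Input        Action
   1  $ S            c c g f g $  expand S -> c D g
   2  $ g D c        c c g f g $  match c
   3  $ g D          c g f g $    expand D -> C g D f
   4  $ g f D g C    c g f g $    expand C -> N c
   5  $ g f D g c N  c g f g $    expand N -> epsilon
   6  $ g f D g c    c g f g $    match c
   7  $ g f D g      g f g $      match g
   8  $ g f D        f g $        expand D -> epsilon
   9  $ g f          f g $        match f
  10  $ g            g $          match g
Accept reached after 10 steps.

10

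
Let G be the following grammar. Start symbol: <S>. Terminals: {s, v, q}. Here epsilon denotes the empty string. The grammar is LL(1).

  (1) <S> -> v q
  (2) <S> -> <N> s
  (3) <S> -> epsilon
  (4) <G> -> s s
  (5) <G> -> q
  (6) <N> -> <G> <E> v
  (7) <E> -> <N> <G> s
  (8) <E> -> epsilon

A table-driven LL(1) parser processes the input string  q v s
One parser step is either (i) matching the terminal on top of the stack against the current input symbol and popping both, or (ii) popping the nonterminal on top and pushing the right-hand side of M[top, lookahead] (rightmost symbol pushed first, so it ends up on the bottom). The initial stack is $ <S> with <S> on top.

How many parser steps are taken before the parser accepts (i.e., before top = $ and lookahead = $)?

7

step 1: stack=$ <S>  input=q v s $  — expand <S> -> <N> s
step 2: stack=$ s <N>  input=q v s $  — expand <N> -> <G> <E> v
step 3: stack=$ s v <E> <G>  input=q v s $  — expand <G> -> q
step 4: stack=$ s v <E> q  input=q v s $  — match q
step 5: stack=$ s v <E>  input=v s $  — expand <E> -> epsilon
step 6: stack=$ s v  input=v s $  — match v
step 7: stack=$ s  input=s $  — match s
Accept reached after 7 steps.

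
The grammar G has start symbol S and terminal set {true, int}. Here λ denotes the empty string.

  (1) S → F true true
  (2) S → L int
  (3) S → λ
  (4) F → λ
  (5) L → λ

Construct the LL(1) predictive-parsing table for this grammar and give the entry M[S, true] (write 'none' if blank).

S → F true true

FIRST(F): from F→λ we get {λ}. So FIRST(F) = {λ}.
FIRST(L): from L→λ we get {λ}. So FIRST(L) = {λ}.
FIRST(S): from S→F true true we get {true}; from S→L int we get {int}; from S→λ we get {λ}. So FIRST(S) = {λ, int, true}.
FOLLOW(S) includes $ since S is the start symbol.
FOLLOW(S): S appears on no right-hand side. Thus FOLLOW(S) = {$}.
For S → F true true: FIRST(F true true) = {true}, so it goes in M[S, t] for t ∈ {true}.
For S → L int: FIRST(L int) = {int}, so it goes in M[S, t] for t ∈ {int}.
For S → λ: FIRST(λ) = {λ}, so it goes in M[S, t] for t ∈ {}; since λ ∈ FIRST, also for every t ∈ FOLLOW(S) = {$}.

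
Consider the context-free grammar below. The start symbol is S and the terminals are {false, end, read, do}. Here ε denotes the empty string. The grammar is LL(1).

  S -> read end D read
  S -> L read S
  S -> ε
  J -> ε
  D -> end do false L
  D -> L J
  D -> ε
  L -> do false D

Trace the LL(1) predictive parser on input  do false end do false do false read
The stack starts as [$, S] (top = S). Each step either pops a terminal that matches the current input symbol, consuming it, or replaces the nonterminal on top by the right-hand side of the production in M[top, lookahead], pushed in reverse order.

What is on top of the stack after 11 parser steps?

      Stack                    Input                                  Action
   1  $ S                      do false end do false do false read $  expand S -> L read S
   2  $ S read L               do false end do false do false read $  expand L -> do false D
   3  $ S read D false do      do false end do false do false read $  match do
   4  $ S read D false         false end do false do false read $     match false
   5  $ S read D               end do false do false read $           expand D -> end do false L
   6  $ S read L false do end  end do false do false read $           match end
   7  $ S read L false do      do false do false read $               match do
   8  $ S read L false         false do false read $                  match false
   9  $ S read L               do false read $                        expand L -> do false D
  10  $ S read D false do      do false read $                        match do
  11  $ S read D false         false read $                           match false
Stack after step 11: $ S read D (top = D).

D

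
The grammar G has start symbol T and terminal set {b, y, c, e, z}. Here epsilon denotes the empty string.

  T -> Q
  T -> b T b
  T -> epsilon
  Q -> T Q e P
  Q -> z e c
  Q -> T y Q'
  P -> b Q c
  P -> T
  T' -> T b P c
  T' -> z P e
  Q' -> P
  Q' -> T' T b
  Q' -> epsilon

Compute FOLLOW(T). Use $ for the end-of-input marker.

FIRST(T): from T->Q we get {b, y, z}; from T->b T b we get {b}; from T->epsilon we get {epsilon}. So FIRST(T) = {epsilon, b, y, z}.
FIRST(Q): from Q->T Q e P we get {b, y, z}; from Q->z e c we get {z}; from Q->T y Q' we get {b, y, z}. So FIRST(Q) = {b, y, z}.
FIRST(P): from P->b Q c we get {b}; from P->T we get {epsilon, b, y, z}. So FIRST(P) = {epsilon, b, y, z}.
FIRST(T'): from T'->T b P c we get {b, y, z}; from T'->z P e we get {z}. So FIRST(T') = {b, y, z}.
FIRST(Q'): from Q'->P we get {epsilon, b, y, z}; from Q'->T' T b we get {b, y, z}; from Q'->epsilon we get {epsilon}. So FIRST(Q') = {epsilon, b, y, z}.
FOLLOW(T) includes $ since T is the start symbol.
FOLLOW(T'): in Q'->T' T b, T' is followed by T b with FIRST {b, y, z}. Thus FOLLOW(T') = {b, y, z}.
FOLLOW(T): in T->b T b, T is followed by b with FIRST {b}; in Q->T Q e P, T is followed by Q e P with FIRST {b, y, z}; in Q->T y Q', T is followed by y Q' with FIRST {y}; in P->T, the suffix after T is empty, so FOLLOW(T) ⊇ FOLLOW(P) = {$, b, c, e, y, z}; in T'->T b P c, T is followed by b P c with FIRST {b}; in Q'->T' T b, T is followed by b with FIRST {b}. Thus FOLLOW(T) = {$, b, c, e, y, z}.
FOLLOW(Q): in T->Q, the suffix after Q is empty, so FOLLOW(Q) ⊇ FOLLOW(T) = {$, b, c, e, y, z}; in Q->T Q e P, Q is followed by e P with FIRST {e}; in P->b Q c, Q is followed by c with FIRST {c}. Thus FOLLOW(Q) = {$, b, c, e, y, z}.
FOLLOW(Q'): in Q->T y Q', the suffix after Q' is empty, so FOLLOW(Q') ⊇ FOLLOW(Q) = {$, b, c, e, y, z}. Thus FOLLOW(Q') = {$, b, c, e, y, z}.
FOLLOW(P): in Q->T Q e P, the suffix after P is empty, so FOLLOW(P) ⊇ FOLLOW(Q) = {$, b, c, e, y, z}; in T'->T b P c, P is followed by c with FIRST {c}; in T'->z P e, P is followed by e with FIRST {e}; in Q'->P, the suffix after P is empty, so FOLLOW(P) ⊇ FOLLOW(Q') = {$, b, c, e, y, z}. Thus FOLLOW(P) = {$, b, c, e, y, z}.

{$, b, c, e, y, z}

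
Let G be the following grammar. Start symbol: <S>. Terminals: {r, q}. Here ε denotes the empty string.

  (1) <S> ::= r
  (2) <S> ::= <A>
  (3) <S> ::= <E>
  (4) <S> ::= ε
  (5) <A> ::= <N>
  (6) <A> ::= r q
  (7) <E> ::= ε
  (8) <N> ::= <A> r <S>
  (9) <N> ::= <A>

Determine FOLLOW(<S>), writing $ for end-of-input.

FIRST(<E>) = {ε}
FIRST(<S>) = {ε, r}  (via <A>, <E>)
FIRST(<A>) = {r}  (via <N>)
FIRST(<N>) = {r}  (via <A> r <S>, <A>)
FOLLOW(<S>) includes $ since <S> is the start symbol.
FOLLOW(<S>): in <N>::=<A> r <S>, the suffix after <S> is empty, so FOLLOW(<S>) ⊇ FOLLOW(<N>) = {$, r}. Thus FOLLOW(<S>) = {$, r}.
FOLLOW(<E>): in <S>::=<E>, the suffix after <E> is empty, so FOLLOW(<E>) ⊇ FOLLOW(<S>) = {$, r}. Thus FOLLOW(<E>) = {$, r}.
FOLLOW(<A>): in <S>::=<A>, the suffix after <A> is empty, so FOLLOW(<A>) ⊇ FOLLOW(<S>) = {$, r}; in <N>::=<A> r <S>, <A> is followed by r <S> with FIRST {r}; in <N>::=<A>, the suffix after <A> is empty, so FOLLOW(<A>) ⊇ FOLLOW(<N>) = {$, r}. Thus FOLLOW(<A>) = {$, r}.
FOLLOW(<N>): in <A>::=<N>, the suffix after <N> is empty, so FOLLOW(<N>) ⊇ FOLLOW(<A>) = {$, r}. Thus FOLLOW(<N>) = {$, r}.

{$, r}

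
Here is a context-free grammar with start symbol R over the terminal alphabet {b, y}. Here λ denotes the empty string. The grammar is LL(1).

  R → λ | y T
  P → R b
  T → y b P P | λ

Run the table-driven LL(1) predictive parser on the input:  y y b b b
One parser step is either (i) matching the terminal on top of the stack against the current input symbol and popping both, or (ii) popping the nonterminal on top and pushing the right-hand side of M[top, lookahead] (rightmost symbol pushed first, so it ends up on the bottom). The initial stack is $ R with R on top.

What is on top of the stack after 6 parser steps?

R

     Stack      Input        Action
  1  $ R        y y b b b $  expand R → y T
  2  $ T y      y y b b b $  match y
  3  $ T        y b b b $    expand T → y b P P
  4  $ P P b y  y b b b $    match y
  5  $ P P b    b b b $      match b
  6  $ P P      b b $        expand P → R b
Stack after step 6: $ P b R (top = R).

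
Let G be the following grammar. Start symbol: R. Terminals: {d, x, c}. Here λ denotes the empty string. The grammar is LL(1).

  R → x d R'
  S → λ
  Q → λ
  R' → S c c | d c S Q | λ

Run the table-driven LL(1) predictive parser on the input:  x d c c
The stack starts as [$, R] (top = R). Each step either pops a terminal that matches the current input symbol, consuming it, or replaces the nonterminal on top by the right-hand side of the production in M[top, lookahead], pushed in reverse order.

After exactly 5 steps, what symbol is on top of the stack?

c

     Stack     Input      Action
  1  $ R       x d c c $  expand R → x d R'
  2  $ R' d x  x d c c $  match x
  3  $ R' d    d c c $    match d
  4  $ R'      c c $      expand R' → S c c
  5  $ c c S   c c $      expand S → λ
Stack after step 5: $ c c (top = c).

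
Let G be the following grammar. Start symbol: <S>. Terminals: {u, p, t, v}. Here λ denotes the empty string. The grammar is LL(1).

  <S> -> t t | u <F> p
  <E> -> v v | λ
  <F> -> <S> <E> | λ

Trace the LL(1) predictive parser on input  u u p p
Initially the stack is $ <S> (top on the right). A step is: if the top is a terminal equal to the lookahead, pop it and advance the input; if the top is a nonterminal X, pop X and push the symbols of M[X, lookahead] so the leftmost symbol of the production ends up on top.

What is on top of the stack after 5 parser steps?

<F>

step 1: stack=$ <S>  input=u u p p $  — expand <S> -> u <F> p
step 2: stack=$ p <F> u  input=u u p p $  — match u
step 3: stack=$ p <F>  input=u p p $  — expand <F> -> <S> <E>
step 4: stack=$ p <E> <S>  input=u p p $  — expand <S> -> u <F> p
step 5: stack=$ p <E> p <F> u  input=u p p $  — match u
Stack after step 5: $ p <E> p <F> (top = <F>).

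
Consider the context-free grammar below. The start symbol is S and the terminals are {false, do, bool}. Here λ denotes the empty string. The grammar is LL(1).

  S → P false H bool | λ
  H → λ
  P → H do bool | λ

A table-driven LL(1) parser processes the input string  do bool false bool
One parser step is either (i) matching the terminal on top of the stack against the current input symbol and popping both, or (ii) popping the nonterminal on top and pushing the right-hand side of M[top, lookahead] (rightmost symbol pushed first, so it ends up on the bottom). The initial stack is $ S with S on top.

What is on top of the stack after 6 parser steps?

H

step 1: stack=$ S  input=do bool false bool $  — expand S → P false H bool
step 2: stack=$ bool H false P  input=do bool false bool $  — expand P → H do bool
step 3: stack=$ bool H false bool do H  input=do bool false bool $  — expand H → λ
step 4: stack=$ bool H false bool do  input=do bool false bool $  — match do
step 5: stack=$ bool H false bool  input=bool false bool $  — match bool
step 6: stack=$ bool H false  input=false bool $  — match false
Stack after step 6: $ bool H (top = H).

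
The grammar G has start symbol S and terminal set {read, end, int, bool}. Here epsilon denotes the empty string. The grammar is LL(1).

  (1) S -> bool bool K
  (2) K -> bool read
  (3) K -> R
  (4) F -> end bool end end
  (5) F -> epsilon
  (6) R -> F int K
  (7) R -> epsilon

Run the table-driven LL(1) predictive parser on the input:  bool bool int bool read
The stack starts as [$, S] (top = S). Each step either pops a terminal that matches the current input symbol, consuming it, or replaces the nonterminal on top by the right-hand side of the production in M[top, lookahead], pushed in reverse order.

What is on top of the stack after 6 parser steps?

step 1: stack=$ S  input=bool bool int bool read $  — expand S -> bool bool K
step 2: stack=$ K bool bool  input=bool bool int bool read $  — match bool
step 3: stack=$ K bool  input=bool int bool read $  — match bool
step 4: stack=$ K  input=int bool read $  — expand K -> R
step 5: stack=$ R  input=int bool read $  — expand R -> F int K
step 6: stack=$ K int F  input=int bool read $  — expand F -> epsilon
Stack after step 6: $ K int (top = int).

int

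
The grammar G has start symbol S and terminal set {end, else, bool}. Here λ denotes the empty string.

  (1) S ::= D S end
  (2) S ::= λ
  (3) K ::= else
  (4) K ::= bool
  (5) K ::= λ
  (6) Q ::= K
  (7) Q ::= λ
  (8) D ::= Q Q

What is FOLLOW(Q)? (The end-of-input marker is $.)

FIRST(K): from K::=else we get {else}; from K::=bool we get {bool}; from K::=λ we get {λ}. So FIRST(K) = {λ, bool, else}.
FIRST(Q): from Q::=K we get {λ, bool, else}; from Q::=λ we get {λ}. So FIRST(Q) = {λ, bool, else}.
FIRST(D): from D::=Q Q we get {λ, bool, else}. So FIRST(D) = {λ, bool, else}.
FIRST(S): from S::=D S end we get {bool, else, end}; from S::=λ we get {λ}. So FIRST(S) = {λ, bool, else, end}.
FOLLOW(S) includes $ since S is the start symbol.
FOLLOW(S): in S::=D S end, S is followed by end with FIRST {end}. Thus FOLLOW(S) = {$, end}.
FOLLOW(D): in S::=D S end, D is followed by S end with FIRST {bool, else, end}. Thus FOLLOW(D) = {bool, else, end}.
FOLLOW(Q): in D::=Q Q (occurrence 1), Q is followed by Q with FIRST {λ, bool, else}; in D::=Q Q (occurrence 1), the suffix after Q is nullable, so FOLLOW(Q) ⊇ FOLLOW(D) = {bool, else, end}; in D::=Q Q (occurrence 2), the suffix after Q is empty, so FOLLOW(Q) ⊇ FOLLOW(D) = {bool, else, end}. Thus FOLLOW(Q) = {bool, else, end}.
FOLLOW(K): in Q::=K, the suffix after K is empty, so FOLLOW(K) ⊇ FOLLOW(Q) = {bool, else, end}. Thus FOLLOW(K) = {bool, else, end}.

{bool, else, end}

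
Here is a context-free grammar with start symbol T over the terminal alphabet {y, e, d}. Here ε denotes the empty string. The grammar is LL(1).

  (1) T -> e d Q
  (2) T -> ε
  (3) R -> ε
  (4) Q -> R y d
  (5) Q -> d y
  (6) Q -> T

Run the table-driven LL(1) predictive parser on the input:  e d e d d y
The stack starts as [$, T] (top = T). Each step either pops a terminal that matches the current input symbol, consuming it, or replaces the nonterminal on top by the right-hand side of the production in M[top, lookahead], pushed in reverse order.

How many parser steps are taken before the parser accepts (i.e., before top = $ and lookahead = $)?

10

      Stack    Input          Action
   1  $ T      e d e d d y $  expand T -> e d Q
   2  $ Q d e  e d e d d y $  match e
   3  $ Q d    d e d d y $    match d
   4  $ Q      e d d y $      expand Q -> T
   5  $ T      e d d y $      expand T -> e d Q
   6  $ Q d e  e d d y $      match e
   7  $ Q d    d d y $        match d
   8  $ Q      d y $          expand Q -> d y
   9  $ y d    d y $          match d
  10  $ y      y $            match y
Accept reached after 10 steps.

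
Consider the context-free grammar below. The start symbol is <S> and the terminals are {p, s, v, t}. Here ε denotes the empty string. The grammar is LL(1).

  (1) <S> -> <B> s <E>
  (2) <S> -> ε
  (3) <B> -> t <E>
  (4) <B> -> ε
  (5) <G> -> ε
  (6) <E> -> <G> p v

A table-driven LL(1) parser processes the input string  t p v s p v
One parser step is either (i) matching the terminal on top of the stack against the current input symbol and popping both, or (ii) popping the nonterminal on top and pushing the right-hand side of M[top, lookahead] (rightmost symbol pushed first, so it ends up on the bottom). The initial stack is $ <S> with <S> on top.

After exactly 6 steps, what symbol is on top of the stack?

     Stack            Input          Action
  1  $ <S>            t p v s p v $  expand <S> -> <B> s <E>
  2  $ <E> s <B>      t p v s p v $  expand <B> -> t <E>
  3  $ <E> s <E> t    t p v s p v $  match t
  4  $ <E> s <E>      p v s p v $    expand <E> -> <G> p v
  5  $ <E> s v p <G>  p v s p v $    expand <G> -> ε
  6  $ <E> s v p      p v s p v $    match p
Stack after step 6: $ <E> s v (top = v).

v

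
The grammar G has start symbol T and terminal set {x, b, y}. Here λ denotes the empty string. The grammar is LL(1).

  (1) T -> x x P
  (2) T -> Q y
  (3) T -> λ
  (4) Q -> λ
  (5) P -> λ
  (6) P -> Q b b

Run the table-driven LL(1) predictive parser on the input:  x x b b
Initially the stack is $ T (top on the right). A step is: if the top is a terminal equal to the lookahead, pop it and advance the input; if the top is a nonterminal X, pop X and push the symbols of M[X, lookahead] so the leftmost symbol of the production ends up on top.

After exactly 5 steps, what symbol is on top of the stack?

step 1: stack=$ T  input=x x b b $  — expand T -> x x P
step 2: stack=$ P x x  input=x x b b $  — match x
step 3: stack=$ P x  input=x b b $  — match x
step 4: stack=$ P  input=b b $  — expand P -> Q b b
step 5: stack=$ b b Q  input=b b $  — expand Q -> λ
Stack after step 5: $ b b (top = b).

b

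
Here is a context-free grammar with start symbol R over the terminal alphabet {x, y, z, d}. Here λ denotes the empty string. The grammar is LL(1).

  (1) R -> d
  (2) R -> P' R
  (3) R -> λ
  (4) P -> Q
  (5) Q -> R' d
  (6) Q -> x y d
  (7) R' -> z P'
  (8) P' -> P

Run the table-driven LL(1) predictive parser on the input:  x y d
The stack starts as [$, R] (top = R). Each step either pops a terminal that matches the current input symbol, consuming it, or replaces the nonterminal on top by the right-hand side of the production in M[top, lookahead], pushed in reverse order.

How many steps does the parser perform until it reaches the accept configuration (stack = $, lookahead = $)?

     Stack      Input    Action
  1  $ R        x y d $  expand R -> P' R
  2  $ R P'     x y d $  expand P' -> P
  3  $ R P      x y d $  expand P -> Q
  4  $ R Q      x y d $  expand Q -> x y d
  5  $ R d y x  x y d $  match x
  6  $ R d y    y d $    match y
  7  $ R d      d $      match d
  8  $ R        $        expand R -> λ
Accept reached after 8 steps.

8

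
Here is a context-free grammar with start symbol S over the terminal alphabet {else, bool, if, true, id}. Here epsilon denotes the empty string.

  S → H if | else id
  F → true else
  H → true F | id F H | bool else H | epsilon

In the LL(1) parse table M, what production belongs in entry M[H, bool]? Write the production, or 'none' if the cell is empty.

H → bool else H

FIRST(F): from F→true else we get {true}. So FIRST(F) = {true}.
FIRST(H): from H→true F we get {true}; from H→id F H we get {id}; from H→bool else H we get {bool}; from H→epsilon we get {epsilon}. So FIRST(H) = {epsilon, bool, id, true}.
FIRST(S): from S→H if we get {bool, id, if, true}; from S→else id we get {else}. So FIRST(S) = {bool, else, id, if, true}.
FOLLOW(S) includes $ since S is the start symbol.
FOLLOW(H): in S→H if, H is followed by if with FIRST {if}; in H→id F H, the suffix after H is empty (adds nothing new); in H→bool else H, the suffix after H is empty (adds nothing new). Thus FOLLOW(H) = {if}.
For H → true F: FIRST(true F) = {true}, so it goes in M[H, t] for t ∈ {true}.
For H → id F H: FIRST(id F H) = {id}, so it goes in M[H, t] for t ∈ {id}.
For H → bool else H: FIRST(bool else H) = {bool}, so it goes in M[H, t] for t ∈ {bool}.
For H → epsilon: FIRST(epsilon) = {epsilon}, so it goes in M[H, t] for t ∈ {}; since epsilon ∈ FIRST, also for every t ∈ FOLLOW(H) = {if}.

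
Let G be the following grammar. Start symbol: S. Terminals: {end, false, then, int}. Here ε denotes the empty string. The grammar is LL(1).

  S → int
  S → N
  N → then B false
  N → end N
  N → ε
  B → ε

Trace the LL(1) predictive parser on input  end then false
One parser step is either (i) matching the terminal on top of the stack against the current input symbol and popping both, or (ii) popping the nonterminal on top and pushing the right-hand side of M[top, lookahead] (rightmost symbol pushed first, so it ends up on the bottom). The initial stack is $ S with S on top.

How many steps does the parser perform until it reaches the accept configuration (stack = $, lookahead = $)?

step 1: stack=$ S  input=end then false $  — expand S → N
step 2: stack=$ N  input=end then false $  — expand N → end N
step 3: stack=$ N end  input=end then false $  — match end
step 4: stack=$ N  input=then false $  — expand N → then B false
step 5: stack=$ false B then  input=then false $  — match then
step 6: stack=$ false B  input=false $  — expand B → ε
step 7: stack=$ false  input=false $  — match false
Accept reached after 7 steps.

7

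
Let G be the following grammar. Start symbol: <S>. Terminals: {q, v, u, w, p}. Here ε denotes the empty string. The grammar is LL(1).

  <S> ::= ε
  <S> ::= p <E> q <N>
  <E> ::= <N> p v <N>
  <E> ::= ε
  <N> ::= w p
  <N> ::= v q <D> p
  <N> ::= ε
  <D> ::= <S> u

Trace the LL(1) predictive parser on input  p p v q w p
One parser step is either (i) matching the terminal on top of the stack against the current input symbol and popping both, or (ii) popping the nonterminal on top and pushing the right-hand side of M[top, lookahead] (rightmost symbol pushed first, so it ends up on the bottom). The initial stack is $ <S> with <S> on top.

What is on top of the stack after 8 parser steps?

<N>

step 1: stack=$ <S>  input=p p v q w p $  — expand <S> ::= p <E> q <N>
step 2: stack=$ <N> q <E> p  input=p p v q w p $  — match p
step 3: stack=$ <N> q <E>  input=p v q w p $  — expand <E> ::= <N> p v <N>
step 4: stack=$ <N> q <N> v p <N>  input=p v q w p $  — expand <N> ::= ε
step 5: stack=$ <N> q <N> v p  input=p v q w p $  — match p
step 6: stack=$ <N> q <N> v  input=v q w p $  — match v
step 7: stack=$ <N> q <N>  input=q w p $  — expand <N> ::= ε
step 8: stack=$ <N> q  input=q w p $  — match q
Stack after step 8: $ <N> (top = <N>).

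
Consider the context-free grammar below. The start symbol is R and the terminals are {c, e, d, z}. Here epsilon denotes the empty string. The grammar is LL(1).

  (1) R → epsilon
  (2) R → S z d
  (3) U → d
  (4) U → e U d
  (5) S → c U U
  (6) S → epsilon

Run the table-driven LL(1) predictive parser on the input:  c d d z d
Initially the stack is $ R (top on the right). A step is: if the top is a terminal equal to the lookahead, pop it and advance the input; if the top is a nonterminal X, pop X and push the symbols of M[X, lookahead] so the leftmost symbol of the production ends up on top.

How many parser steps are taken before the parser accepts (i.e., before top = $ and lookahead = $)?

     Stack        Input        Action
  1  $ R          c d d z d $  expand R → S z d
  2  $ d z S      c d d z d $  expand S → c U U
  3  $ d z U U c  c d d z d $  match c
  4  $ d z U U    d d z d $    expand U → d
  5  $ d z U d    d d z d $    match d
  6  $ d z U      d z d $      expand U → d
  7  $ d z d      d z d $      match d
  8  $ d z        z d $        match z
  9  $ d          d $          match d
Accept reached after 9 steps.

9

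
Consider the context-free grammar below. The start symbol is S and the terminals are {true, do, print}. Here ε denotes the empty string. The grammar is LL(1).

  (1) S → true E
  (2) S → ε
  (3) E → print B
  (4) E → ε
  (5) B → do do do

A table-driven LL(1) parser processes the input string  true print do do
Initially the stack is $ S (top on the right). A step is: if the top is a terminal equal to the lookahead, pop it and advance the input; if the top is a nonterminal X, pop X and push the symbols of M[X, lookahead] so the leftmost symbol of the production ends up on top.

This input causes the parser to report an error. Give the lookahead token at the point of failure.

step 1: stack=$ S  input=true print do do $  — expand S → true E
step 2: stack=$ E true  input=true print do do $  — match true
step 3: stack=$ E  input=print do do $  — expand E → print B
step 4: stack=$ B print  input=print do do $  — match print
step 5: stack=$ B  input=do do $  — expand B → do do do
step 6: stack=$ do do do  input=do do $  — match do
step 7: stack=$ do do  input=do $  — match do
step 8: stack=$ do  input=$  — error: top is terminal do but lookahead is $

$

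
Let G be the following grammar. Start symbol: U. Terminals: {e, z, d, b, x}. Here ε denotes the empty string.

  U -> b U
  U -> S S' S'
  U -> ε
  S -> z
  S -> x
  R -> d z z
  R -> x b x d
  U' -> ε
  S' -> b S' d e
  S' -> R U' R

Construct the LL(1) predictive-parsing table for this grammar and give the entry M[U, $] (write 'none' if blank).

FIRST(S) = {x, z}
FIRST(R) = {d, x}
FIRST(U') = {ε}
FIRST(U) = {ε, b, x, z}  (via S S' S')
FIRST(S') = {b, d, x}  (via R U' R)
FOLLOW(U) includes $ since U is the start symbol.
FOLLOW(U): in U->b U, the suffix after U is empty (adds nothing new). Thus FOLLOW(U) = {$}.
For U -> b U: FIRST(b U) = {b}, so it goes in M[U, t] for t ∈ {b}.
For U -> S S' S': FIRST(S S' S') = {x, z}, so it goes in M[U, t] for t ∈ {x, z}.
For U -> ε: FIRST(ε) = {ε}, so it goes in M[U, t] for t ∈ {}; since ε ∈ FIRST, also for every t ∈ FOLLOW(U) = {$}.

U -> ε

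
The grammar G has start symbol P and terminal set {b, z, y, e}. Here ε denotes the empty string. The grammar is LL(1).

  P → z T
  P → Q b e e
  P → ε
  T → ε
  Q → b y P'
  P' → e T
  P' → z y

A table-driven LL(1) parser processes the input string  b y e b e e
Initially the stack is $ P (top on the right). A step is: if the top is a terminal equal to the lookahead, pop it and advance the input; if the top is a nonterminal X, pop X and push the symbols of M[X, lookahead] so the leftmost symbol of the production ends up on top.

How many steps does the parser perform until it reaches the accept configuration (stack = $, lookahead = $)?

step 1: stack=$ P  input=b y e b e e $  — expand P → Q b e e
step 2: stack=$ e e b Q  input=b y e b e e $  — expand Q → b y P'
step 3: stack=$ e e b P' y b  input=b y e b e e $  — match b
step 4: stack=$ e e b P' y  input=y e b e e $  — match y
step 5: stack=$ e e b P'  input=e b e e $  — expand P' → e T
step 6: stack=$ e e b T e  input=e b e e $  — match e
step 7: stack=$ e e b T  input=b e e $  — expand T → ε
step 8: stack=$ e e b  input=b e e $  — match b
step 9: stack=$ e e  input=e e $  — match e
step 10: stack=$ e  input=e $  — match e
Accept reached after 10 steps.

10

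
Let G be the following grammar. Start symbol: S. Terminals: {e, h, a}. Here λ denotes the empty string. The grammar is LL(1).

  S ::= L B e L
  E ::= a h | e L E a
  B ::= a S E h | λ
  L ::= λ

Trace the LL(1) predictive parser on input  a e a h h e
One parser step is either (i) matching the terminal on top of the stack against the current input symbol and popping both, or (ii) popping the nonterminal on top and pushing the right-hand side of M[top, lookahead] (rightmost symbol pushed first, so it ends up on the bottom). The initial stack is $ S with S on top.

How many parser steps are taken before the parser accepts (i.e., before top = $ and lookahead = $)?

step 1: stack=$ S  input=a e a h h e $  — expand S ::= L B e L
step 2: stack=$ L e B L  input=a e a h h e $  — expand L ::= λ
step 3: stack=$ L e B  input=a e a h h e $  — expand B ::= a S E h
step 4: stack=$ L e h E S a  input=a e a h h e $  — match a
step 5: stack=$ L e h E S  input=e a h h e $  — expand S ::= L B e L
step 6: stack=$ L e h E L e B L  input=e a h h e $  — expand L ::= λ
step 7: stack=$ L e h E L e B  input=e a h h e $  — expand B ::= λ
step 8: stack=$ L e h E L e  input=e a h h e $  — match e
step 9: stack=$ L e h E L  input=a h h e $  — expand L ::= λ
step 10: stack=$ L e h E  input=a h h e $  — expand E ::= a h
step 11: stack=$ L e h h a  input=a h h e $  — match a
step 12: stack=$ L e h h  input=h h e $  — match h
step 13: stack=$ L e h  input=h e $  — match h
step 14: stack=$ L e  input=e $  — match e
step 15: stack=$ L  input=$  — expand L ::= λ
Accept reached after 15 steps.

15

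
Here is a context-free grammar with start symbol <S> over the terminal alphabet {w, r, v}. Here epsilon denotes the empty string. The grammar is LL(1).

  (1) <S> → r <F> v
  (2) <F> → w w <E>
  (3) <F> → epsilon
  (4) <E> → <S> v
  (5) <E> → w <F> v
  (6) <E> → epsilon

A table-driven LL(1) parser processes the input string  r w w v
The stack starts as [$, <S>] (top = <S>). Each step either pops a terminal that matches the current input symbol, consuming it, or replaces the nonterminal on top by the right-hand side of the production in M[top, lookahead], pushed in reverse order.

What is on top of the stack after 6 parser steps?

v

step 1: stack=$ <S>  input=r w w v $  — expand <S> → r <F> v
step 2: stack=$ v <F> r  input=r w w v $  — match r
step 3: stack=$ v <F>  input=w w v $  — expand <F> → w w <E>
step 4: stack=$ v <E> w w  input=w w v $  — match w
step 5: stack=$ v <E> w  input=w v $  — match w
step 6: stack=$ v <E>  input=v $  — expand <E> → epsilon
Stack after step 6: $ v (top = v).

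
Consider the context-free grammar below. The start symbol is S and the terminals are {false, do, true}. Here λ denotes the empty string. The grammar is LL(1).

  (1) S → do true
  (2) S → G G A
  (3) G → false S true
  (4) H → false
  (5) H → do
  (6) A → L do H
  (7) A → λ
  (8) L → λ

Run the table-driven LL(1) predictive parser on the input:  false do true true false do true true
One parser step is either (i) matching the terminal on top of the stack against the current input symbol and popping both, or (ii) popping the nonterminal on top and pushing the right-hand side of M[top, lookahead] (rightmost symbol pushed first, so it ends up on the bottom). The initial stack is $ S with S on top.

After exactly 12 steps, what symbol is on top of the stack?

step 1: stack=$ S  input=false do true true false do true true $  — expand S → G G A
step 2: stack=$ A G G  input=false do true true false do true true $  — expand G → false S true
step 3: stack=$ A G true S false  input=false do true true false do true true $  — match false
step 4: stack=$ A G true S  input=do true true false do true true $  — expand S → do true
step 5: stack=$ A G true true do  input=do true true false do true true $  — match do
step 6: stack=$ A G true true  input=true true false do true true $  — match true
step 7: stack=$ A G true  input=true false do true true $  — match true
step 8: stack=$ A G  input=false do true true $  — expand G → false S true
step 9: stack=$ A true S false  input=false do true true $  — match false
step 10: stack=$ A true S  input=do true true $  — expand S → do true
step 11: stack=$ A true true do  input=do true true $  — match do
step 12: stack=$ A true true  input=true true $  — match true
Stack after step 12: $ A true (top = true).

true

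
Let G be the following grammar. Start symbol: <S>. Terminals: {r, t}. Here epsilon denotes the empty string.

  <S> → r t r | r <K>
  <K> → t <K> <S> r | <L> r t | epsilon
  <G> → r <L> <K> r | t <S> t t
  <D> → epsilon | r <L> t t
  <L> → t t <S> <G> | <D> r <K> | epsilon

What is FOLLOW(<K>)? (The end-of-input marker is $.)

{$, r, t}

FIRST(<S>): from <S>→r t r we get {r}; from <S>→r <K> we get {r}. So FIRST(<S>) = {r}.
FIRST(<G>): from <G>→r <L> <K> r we get {r}; from <G>→t <S> t t we get {t}. So FIRST(<G>) = {r, t}.
FIRST(<D>): from <D>→epsilon we get {epsilon}; from <D>→r <L> t t we get {r}. So FIRST(<D>) = {epsilon, r}.
FIRST(<L>): from <L>→t t <S> <G> we get {t}; from <L>→<D> r <K> we get {r}; from <L>→epsilon we get {epsilon}. So FIRST(<L>) = {epsilon, r, t}.
FIRST(<K>): from <K>→t <K> <S> r we get {t}; from <K>→<L> r t we get {r, t}; from <K>→epsilon we get {epsilon}. So FIRST(<K>) = {epsilon, r, t}.
FOLLOW(<S>) includes $ since <S> is the start symbol.
FOLLOW(<S>): in <K>→t <K> <S> r, <S> is followed by r with FIRST {r}; in <G>→t <S> t t, <S> is followed by t t with FIRST {t}; in <L>→t t <S> <G>, <S> is followed by <G> with FIRST {r, t}. Thus FOLLOW(<S>) = {$, r, t}.
FOLLOW(<D>): in <L>→<D> r <K>, <D> is followed by r <K> with FIRST {r}. Thus FOLLOW(<D>) = {r}.
FOLLOW(<L>): in <K>→<L> r t, <L> is followed by r t with FIRST {r}; in <G>→r <L> <K> r, <L> is followed by <K> r with FIRST {r, t}; in <D>→r <L> t t, <L> is followed by t t with FIRST {t}. Thus FOLLOW(<L>) = {r, t}.
FOLLOW(<K>): in <S>→r <K>, the suffix after <K> is empty, so FOLLOW(<K>) ⊇ FOLLOW(<S>) = {$, r, t}; in <K>→t <K> <S> r, <K> is followed by <S> r with FIRST {r}; in <G>→r <L> <K> r, <K> is followed by r with FIRST {r}; in <L>→<D> r <K>, the suffix after <K> is empty, so FOLLOW(<K>) ⊇ FOLLOW(<L>) = {r, t}. Thus FOLLOW(<K>) = {$, r, t}.
FOLLOW(<G>): in <L>→t t <S> <G>, the suffix after <G> is empty, so FOLLOW(<G>) ⊇ FOLLOW(<L>) = {r, t}. Thus FOLLOW(<G>) = {r, t}.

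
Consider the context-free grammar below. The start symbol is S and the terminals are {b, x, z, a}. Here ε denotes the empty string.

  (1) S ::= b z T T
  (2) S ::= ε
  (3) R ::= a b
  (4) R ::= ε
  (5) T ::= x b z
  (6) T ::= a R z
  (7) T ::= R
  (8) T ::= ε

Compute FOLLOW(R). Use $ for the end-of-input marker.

FIRST(S) = {ε, b}
FIRST(R) = {ε, a}
FIRST(T) = {ε, a, x}  (via R)
FOLLOW(S) includes $ since S is the start symbol.
FOLLOW(S): S appears on no right-hand side. Thus FOLLOW(S) = {$}.
FOLLOW(T): in S::=b z T T (occurrence 1), T is followed by T with FIRST {ε, a, x}; in S::=b z T T (occurrence 1), the suffix after T is nullable, so FOLLOW(T) ⊇ FOLLOW(S) = {$}; in S::=b z T T (occurrence 2), the suffix after T is empty, so FOLLOW(T) ⊇ FOLLOW(S) = {$}. Thus FOLLOW(T) = {$, a, x}.
FOLLOW(R): in T::=a R z, R is followed by z with FIRST {z}; in T::=R, the suffix after R is empty, so FOLLOW(R) ⊇ FOLLOW(T) = {$, a, x}. Thus FOLLOW(R) = {$, a, x, z}.

{$, a, x, z}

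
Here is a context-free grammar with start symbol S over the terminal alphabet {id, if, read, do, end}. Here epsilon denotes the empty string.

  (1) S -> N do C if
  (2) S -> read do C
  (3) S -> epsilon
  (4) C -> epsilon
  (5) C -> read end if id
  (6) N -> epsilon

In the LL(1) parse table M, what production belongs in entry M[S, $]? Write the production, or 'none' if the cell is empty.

FIRST(C) = {epsilon, read}
FIRST(N) = {epsilon}
FIRST(S) = {epsilon, do, read}  (via N do C if)
FOLLOW(S) includes $ since S is the start symbol.
FOLLOW(S): S appears on no right-hand side. Thus FOLLOW(S) = {$}.
For S -> N do C if: FIRST(N do C if) = {do}, so it goes in M[S, t] for t ∈ {do}.
For S -> read do C: FIRST(read do C) = {read}, so it goes in M[S, t] for t ∈ {read}.
For S -> epsilon: FIRST(epsilon) = {epsilon}, so it goes in M[S, t] for t ∈ {}; since epsilon ∈ FIRST, also for every t ∈ FOLLOW(S) = {$}.

S -> epsilon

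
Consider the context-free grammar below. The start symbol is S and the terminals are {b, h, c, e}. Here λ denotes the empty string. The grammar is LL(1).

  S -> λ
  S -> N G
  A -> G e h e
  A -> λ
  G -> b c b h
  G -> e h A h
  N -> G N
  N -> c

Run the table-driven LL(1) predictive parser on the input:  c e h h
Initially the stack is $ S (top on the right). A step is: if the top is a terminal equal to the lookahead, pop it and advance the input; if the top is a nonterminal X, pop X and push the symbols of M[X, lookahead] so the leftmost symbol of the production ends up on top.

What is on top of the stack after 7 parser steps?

h

     Stack      Input      Action
  1  $ S        c e h h $  expand S -> N G
  2  $ G N      c e h h $  expand N -> c
  3  $ G c      c e h h $  match c
  4  $ G        e h h $    expand G -> e h A h
  5  $ h A h e  e h h $    match e
  6  $ h A h    h h $      match h
  7  $ h A      h $        expand A -> λ
Stack after step 7: $ h (top = h).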